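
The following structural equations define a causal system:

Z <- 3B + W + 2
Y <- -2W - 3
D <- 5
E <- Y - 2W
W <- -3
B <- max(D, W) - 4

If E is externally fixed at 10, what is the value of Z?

do(E=10) replaces the equation E <- Y - 2W with the constant E = 10.
Since Z is not a descendant of the intervened variable, it is unaffected.
B = max(D, W) - 4  [with D=5, W=-3]  = 1
Z = 3B + W + 2  [with B=1, W=-3]  = 2

2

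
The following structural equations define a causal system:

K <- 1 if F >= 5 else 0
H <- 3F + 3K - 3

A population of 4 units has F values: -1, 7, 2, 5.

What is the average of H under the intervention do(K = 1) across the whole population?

9.75

Every unit gets K=1 under the intervention. H values become -3, 21, 6, 15; E[H|do(K=1)] = 9.75.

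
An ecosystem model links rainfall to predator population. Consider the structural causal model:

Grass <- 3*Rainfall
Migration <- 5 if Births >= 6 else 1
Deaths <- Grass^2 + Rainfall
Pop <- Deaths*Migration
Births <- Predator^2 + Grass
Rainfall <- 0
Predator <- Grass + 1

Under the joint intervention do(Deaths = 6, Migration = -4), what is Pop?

-24

Under do(Deaths = 6, Migration = -4), each intervened variable's structural equation is replaced by its fixed value.
Pop = Deaths*Migration  [with Deaths=6, Migration=-4]  = -24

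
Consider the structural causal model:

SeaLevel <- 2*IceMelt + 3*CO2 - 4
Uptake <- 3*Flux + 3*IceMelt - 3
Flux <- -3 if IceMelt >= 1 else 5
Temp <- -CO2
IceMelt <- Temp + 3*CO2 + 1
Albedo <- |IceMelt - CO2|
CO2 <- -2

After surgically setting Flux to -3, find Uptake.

Intervening sets Flux = -3 and removes its equation (Flux <- -3 if IceMelt >= 1 else 5).
Temp = -CO2  [with CO2=-2]  = 2
IceMelt = Temp + 3*CO2 + 1  [with Temp=2, CO2=-2]  = -3
Uptake = 3*Flux + 3*IceMelt - 3  [with Flux=-3, IceMelt=-3]  = -21

-21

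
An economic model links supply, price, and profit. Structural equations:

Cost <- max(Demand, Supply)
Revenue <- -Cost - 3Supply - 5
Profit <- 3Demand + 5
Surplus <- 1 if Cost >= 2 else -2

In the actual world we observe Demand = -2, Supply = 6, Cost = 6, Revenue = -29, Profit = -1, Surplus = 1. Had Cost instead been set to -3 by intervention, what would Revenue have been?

The intervention breaks the incoming arrows to Cost: Cost <- max(Demand, Supply) no longer applies, and Cost = -3.
Revenue = -Cost - 3Supply - 5  [with Cost=-3, Supply=6]  = -20

-20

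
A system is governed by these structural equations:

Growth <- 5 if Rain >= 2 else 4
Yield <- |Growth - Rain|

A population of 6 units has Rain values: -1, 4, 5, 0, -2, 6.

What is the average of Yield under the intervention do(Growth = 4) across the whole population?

3

The intervention sets Growth=4 in all 6 units regardless of Rain. Recomputing Yield per unit gives 5, 0, 1, 4, 6, 2; average 3.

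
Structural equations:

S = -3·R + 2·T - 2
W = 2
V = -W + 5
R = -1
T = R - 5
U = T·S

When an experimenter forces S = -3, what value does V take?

3

do(S=-3) replaces the equation S = -3·R + 2·T - 2 with the constant S = -3.
V is not downstream of the intervention, so its value is determined by the original equations.
V = -W + 5  [with W=2]  = 3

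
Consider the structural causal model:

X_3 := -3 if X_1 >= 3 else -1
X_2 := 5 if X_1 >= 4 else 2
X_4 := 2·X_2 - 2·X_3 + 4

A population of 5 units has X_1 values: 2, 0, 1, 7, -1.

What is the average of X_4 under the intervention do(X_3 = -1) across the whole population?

do(X_3=-1) breaks X_3's dependence on X_1. With X_3=-1 fixed, X_4 across the units is 10, 10, 10, 16, 10, mean 11.2.

11.2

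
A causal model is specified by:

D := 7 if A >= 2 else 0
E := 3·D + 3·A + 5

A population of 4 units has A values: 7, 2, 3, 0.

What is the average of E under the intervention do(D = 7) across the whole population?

35

do(D=7) breaks D's dependence on A. With D=7 fixed, E across the units is 47, 32, 35, 26, mean 35.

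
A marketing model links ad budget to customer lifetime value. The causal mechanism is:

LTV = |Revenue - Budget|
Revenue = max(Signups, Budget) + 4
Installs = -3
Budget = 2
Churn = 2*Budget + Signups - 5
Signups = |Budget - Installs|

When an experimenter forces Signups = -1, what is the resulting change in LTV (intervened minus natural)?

-3

The intervention breaks the incoming arrows to Signups: Signups = |Budget - Installs| no longer applies, and Signups = -1.
Revenue = max(Signups, Budget) + 4  [with Signups=-1, Budget=2]  = 6
LTV = |Revenue - Budget|  [with Revenue=6, Budget=2]  = 4
Without intervention: Signups = |Budget - Installs|  [with Budget=2, Installs=-3]  = 5; Revenue = max(Signups, Budget) + 4  [with Signups=5, Budget=2]  = 9; LTV = |Revenue - Budget|  [with Revenue=9, Budget=2]  = 7.
Change = 4 − 7 = -3.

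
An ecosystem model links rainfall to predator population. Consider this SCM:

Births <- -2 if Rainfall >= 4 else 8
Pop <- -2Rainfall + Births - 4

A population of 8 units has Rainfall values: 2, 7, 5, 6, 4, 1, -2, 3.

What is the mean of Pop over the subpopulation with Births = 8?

Observing Births=8 restricts to units where Births's equation naturally yields 8: Rainfall ∈ {2, 1, -2, 3}. In that subpopulation Pop = 0, 2, 8, -2, mean 2.

2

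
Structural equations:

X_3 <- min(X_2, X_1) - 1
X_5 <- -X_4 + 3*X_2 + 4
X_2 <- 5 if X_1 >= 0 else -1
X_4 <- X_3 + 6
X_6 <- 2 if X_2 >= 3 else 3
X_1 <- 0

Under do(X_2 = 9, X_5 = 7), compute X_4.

The joint intervention fixes X_2 = 9, X_5 = 7, removing each variable's own equation.
X_3 = min(X_2, X_1) - 1  [with X_2=9, X_1=0]  = -1
X_4 = X_3 + 6  [with X_3=-1]  = 5

5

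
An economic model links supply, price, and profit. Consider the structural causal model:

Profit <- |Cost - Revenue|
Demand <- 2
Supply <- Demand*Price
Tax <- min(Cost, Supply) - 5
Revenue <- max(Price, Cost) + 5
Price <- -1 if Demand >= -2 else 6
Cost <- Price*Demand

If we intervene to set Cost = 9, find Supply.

Under do(Cost=9), the mechanism Cost <- Price*Demand is discarded; Cost is fixed at 9.
Since Supply is not a descendant of the intervened variable, it is unaffected.
Price = -1 if Demand >= -2 else 6  [with Demand=2]  = -1
Supply = Demand*Price  [with Demand=2, Price=-1]  = -2

-2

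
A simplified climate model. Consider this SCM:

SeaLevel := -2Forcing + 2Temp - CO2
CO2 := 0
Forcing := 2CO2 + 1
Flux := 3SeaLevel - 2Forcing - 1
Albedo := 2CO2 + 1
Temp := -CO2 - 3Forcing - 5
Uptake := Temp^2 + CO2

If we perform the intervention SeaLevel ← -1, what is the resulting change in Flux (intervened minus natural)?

51

The intervention breaks the incoming arrows to SeaLevel: SeaLevel := -2Forcing + 2Temp - CO2 no longer applies, and SeaLevel = -1.
Forcing = 2CO2 + 1  [with CO2=0]  = 1
Flux = 3SeaLevel - 2Forcing - 1  [with SeaLevel=-1, Forcing=1]  = -6
Without intervention: Forcing = 2CO2 + 1  [with CO2=0]  = 1; Temp = -CO2 - 3Forcing - 5  [with CO2=0, Forcing=1]  = -8; SeaLevel = -2Forcing + 2Temp - CO2  [with Forcing=1, Temp=-8, CO2=0]  = -18; Flux = 3SeaLevel - 2Forcing - 1  [with SeaLevel=-18, Forcing=1]  = -57.
Change = -6 − (-57) = 51.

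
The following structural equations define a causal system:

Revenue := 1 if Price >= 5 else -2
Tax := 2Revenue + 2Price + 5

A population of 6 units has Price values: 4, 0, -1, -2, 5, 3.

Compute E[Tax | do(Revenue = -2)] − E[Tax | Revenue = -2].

Every unit gets Revenue=-2 under the intervention. Tax values become 9, 1, -1, -3, 11, 7; E[Tax|do(Revenue=-2)] = 4.
E[Tax|Revenue=-2] averages over only the 5 units with Revenue=-2 (Price = 4, 0, -1, -2, 3): Tax = 9, 1, -1, -3, 7, mean 2.6.
Difference = 4 − 2.6 = 1.4.

1.4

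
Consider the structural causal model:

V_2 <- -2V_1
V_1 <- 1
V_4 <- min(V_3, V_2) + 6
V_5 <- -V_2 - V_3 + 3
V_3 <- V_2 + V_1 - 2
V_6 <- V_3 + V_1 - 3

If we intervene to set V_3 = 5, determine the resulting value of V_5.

0

do(V_3=5) replaces the equation V_3 <- V_2 + V_1 - 2 with the constant V_3 = 5.
V_2 = -2V_1  [with V_1=1]  = -2
V_5 = -V_2 - V_3 + 3  [with V_2=-2, V_3=5]  = 0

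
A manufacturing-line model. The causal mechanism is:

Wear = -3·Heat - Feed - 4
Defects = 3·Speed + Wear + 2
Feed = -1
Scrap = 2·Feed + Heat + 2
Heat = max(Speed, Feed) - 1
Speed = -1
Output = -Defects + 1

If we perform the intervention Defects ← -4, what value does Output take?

Under do(Defects=-4), the mechanism Defects = 3·Speed + Wear + 2 is discarded; Defects is fixed at -4.
Output = -Defects + 1  [with Defects=-4]  = 5

5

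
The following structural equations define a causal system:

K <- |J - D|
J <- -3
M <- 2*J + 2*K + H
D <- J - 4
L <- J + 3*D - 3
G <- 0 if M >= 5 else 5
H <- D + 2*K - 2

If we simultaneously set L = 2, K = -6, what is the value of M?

-39

Under do(L = 2, K = -6), each intervened variable's structural equation is replaced by its fixed value.
D = J - 4  [with J=-3]  = -7
H = D + 2*K - 2  [with D=-7, K=-6]  = -21
M = 2*J + 2*K + H  [with J=-3, K=-6, H=-21]  = -39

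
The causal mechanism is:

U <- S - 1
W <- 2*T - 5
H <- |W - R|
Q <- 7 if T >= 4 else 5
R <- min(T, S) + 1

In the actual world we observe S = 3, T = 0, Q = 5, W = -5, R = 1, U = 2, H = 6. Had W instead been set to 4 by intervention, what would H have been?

The intervention breaks the incoming arrows to W: W <- 2*T - 5 no longer applies, and W = 4.
R = min(T, S) + 1  [with T=0, S=3]  = 1
H = |W - R|  [with W=4, R=1]  = 3

3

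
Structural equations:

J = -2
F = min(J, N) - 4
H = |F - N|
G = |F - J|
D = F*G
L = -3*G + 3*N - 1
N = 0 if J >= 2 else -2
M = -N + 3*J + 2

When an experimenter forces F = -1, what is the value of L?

-10

The intervention breaks the incoming arrows to F: F = min(J, N) - 4 no longer applies, and F = -1.
N = 0 if J >= 2 else -2  [with J=-2]  = -2
G = |F - J|  [with F=-1, J=-2]  = 1
L = -3*G + 3*N - 1  [with G=1, N=-2]  = -10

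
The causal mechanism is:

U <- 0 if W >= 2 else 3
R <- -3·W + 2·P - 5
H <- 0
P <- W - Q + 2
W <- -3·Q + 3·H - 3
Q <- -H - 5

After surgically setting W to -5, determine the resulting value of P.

2

The intervention breaks the incoming arrows to W: W <- -3·Q + 3·H - 3 no longer applies, and W = -5.
Q = -H - 5  [with H=0]  = -5
P = W - Q + 2  [with W=-5, Q=-5]  = 2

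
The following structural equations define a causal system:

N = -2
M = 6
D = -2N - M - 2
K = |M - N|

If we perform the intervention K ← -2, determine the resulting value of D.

-4

Under do(K=-2), the mechanism K = |M - N| is discarded; K is fixed at -2.
Since D is not a descendant of the intervened variable, it is unaffected.
D = -2N - M - 2  [with N=-2, M=6]  = -4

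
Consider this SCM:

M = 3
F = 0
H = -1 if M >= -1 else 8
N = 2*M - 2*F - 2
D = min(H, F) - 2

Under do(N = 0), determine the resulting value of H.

-1

The intervention breaks the incoming arrows to N: N = 2*M - 2*F - 2 no longer applies, and N = 0.
H is not downstream of the intervention, so its value is determined by the original equations.
H = -1 if M >= -1 else 8  [with M=3]  = -1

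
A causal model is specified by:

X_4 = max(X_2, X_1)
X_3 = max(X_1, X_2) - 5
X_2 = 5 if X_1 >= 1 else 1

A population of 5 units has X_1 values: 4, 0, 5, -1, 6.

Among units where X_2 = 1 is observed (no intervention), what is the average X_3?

Observing X_2=1 restricts to units where X_2's equation naturally yields 1: X_1 ∈ {0, -1}. In that subpopulation X_3 = -4, -4, mean -4.

-4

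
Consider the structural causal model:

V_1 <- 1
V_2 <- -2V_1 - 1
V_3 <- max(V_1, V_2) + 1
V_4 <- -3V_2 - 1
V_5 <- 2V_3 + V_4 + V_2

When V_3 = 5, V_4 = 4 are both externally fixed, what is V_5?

11

Setting V_3 = 5, V_4 = 4 by intervention discards those variables' equations.
V_2 = -2V_1 - 1  [with V_1=1]  = -3
V_5 = 2V_3 + V_4 + V_2  [with V_3=5, V_4=4, V_2=-3]  = 11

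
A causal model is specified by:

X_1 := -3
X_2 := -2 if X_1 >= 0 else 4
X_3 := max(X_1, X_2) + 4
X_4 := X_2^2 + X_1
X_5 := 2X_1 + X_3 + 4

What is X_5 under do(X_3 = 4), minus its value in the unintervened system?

do(X_3=4) replaces the equation X_3 := max(X_1, X_2) + 4 with the constant X_3 = 4.
X_5 = 2X_1 + X_3 + 4  [with X_1=-3, X_3=4]  = 2
Without intervention: X_2 = -2 if X_1 >= 0 else 4  [with X_1=-3]  = 4; X_3 = max(X_1, X_2) + 4  [with X_1=-3, X_2=4]  = 8; X_5 = 2X_1 + X_3 + 4  [with X_1=-3, X_3=8]  = 6.
Change = 2 − 6 = -4.

-4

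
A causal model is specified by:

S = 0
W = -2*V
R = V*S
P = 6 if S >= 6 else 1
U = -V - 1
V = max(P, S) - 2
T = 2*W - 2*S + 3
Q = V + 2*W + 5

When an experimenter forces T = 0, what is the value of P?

1

The intervention breaks the incoming arrows to T: T = 2*W - 2*S + 3 no longer applies, and T = 0.
P is not downstream of the intervention, so its value is determined by the original equations.
P = 6 if S >= 6 else 1  [with S=0]  = 1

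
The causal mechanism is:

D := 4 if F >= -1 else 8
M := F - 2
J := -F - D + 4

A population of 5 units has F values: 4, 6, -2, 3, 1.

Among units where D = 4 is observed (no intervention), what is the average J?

Observing D=4 restricts to units where D's equation naturally yields 4: F ∈ {4, 6, 3, 1}. In that subpopulation J = -4, -6, -3, -1, mean -3.5.

-3.5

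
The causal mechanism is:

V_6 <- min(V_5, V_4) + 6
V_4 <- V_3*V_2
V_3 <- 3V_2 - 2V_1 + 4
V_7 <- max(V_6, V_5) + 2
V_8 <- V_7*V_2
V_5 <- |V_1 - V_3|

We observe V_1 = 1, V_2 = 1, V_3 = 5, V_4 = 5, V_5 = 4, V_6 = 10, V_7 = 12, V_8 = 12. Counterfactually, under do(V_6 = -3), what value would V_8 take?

6

Intervening sets V_6 = -3 and removes its equation (V_6 <- min(V_5, V_4) + 6).
V_3 = 3V_2 - 2V_1 + 4  [with V_2=1, V_1=1]  = 5
V_5 = |V_1 - V_3|  [with V_1=1, V_3=5]  = 4
V_7 = max(V_6, V_5) + 2  [with V_6=-3, V_5=4]  = 6
V_8 = V_7*V_2  [with V_7=6, V_2=1]  = 6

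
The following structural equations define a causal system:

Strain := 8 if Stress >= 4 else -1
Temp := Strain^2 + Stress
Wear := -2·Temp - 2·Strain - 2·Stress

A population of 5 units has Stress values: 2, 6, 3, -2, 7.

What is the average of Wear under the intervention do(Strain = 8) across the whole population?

-156.8

Every unit gets Strain=8 under the intervention. Wear values become -152, -168, -156, -136, -172; E[Wear|do(Strain=8)] = -156.8.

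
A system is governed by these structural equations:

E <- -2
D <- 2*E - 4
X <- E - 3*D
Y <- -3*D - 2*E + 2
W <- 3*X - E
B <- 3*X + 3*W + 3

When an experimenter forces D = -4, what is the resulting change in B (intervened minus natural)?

-144

Under do(D=-4), the mechanism D <- 2*E - 4 is discarded; D is fixed at -4.
X = E - 3*D  [with E=-2, D=-4]  = 10
W = 3*X - E  [with X=10, E=-2]  = 32
B = 3*X + 3*W + 3  [with X=10, W=32]  = 129
Without intervention: D = 2*E - 4  [with E=-2]  = -8; X = E - 3*D  [with E=-2, D=-8]  = 22; W = 3*X - E  [with X=22, E=-2]  = 68; B = 3*X + 3*W + 3  [with X=22, W=68]  = 273.
Change = 129 − 273 = -144.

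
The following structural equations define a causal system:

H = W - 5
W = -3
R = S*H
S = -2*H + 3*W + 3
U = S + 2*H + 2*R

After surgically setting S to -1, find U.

do(S=-1) replaces the equation S = -2*H + 3*W + 3 with the constant S = -1.
H = W - 5  [with W=-3]  = -8
R = S*H  [with S=-1, H=-8]  = 8
U = S + 2*H + 2*R  [with S=-1, H=-8, R=8]  = -1

-1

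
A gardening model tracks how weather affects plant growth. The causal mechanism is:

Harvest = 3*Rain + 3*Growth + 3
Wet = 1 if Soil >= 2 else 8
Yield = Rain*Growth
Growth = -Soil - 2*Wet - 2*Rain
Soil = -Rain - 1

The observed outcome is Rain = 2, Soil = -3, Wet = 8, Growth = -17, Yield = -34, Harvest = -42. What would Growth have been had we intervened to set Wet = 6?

-13

The intervention breaks the incoming arrows to Wet: Wet = 1 if Soil >= 2 else 8 no longer applies, and Wet = 6.
Soil = -Rain - 1  [with Rain=2]  = -3
Growth = -Soil - 2*Wet - 2*Rain  [with Soil=-3, Wet=6, Rain=2]  = -13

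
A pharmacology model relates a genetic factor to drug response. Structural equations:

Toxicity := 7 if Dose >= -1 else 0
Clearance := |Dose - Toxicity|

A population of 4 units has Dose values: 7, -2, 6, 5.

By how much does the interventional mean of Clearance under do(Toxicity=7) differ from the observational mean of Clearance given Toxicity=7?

2

do(Toxicity=7) breaks Toxicity's dependence on Dose. With Toxicity=7 fixed, Clearance across the units is 0, 9, 1, 2, mean 3.
E[Clearance|Toxicity=7] averages over only the 3 units with Toxicity=7 (Dose = 7, 6, 5): Clearance = 0, 1, 2, mean 1.
Difference = 3 − 1 = 2.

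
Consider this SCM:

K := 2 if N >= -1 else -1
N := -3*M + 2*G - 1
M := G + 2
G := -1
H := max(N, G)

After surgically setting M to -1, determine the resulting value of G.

Under do(M=-1), the mechanism M := G + 2 is discarded; M is fixed at -1.
G is not downstream of the intervention, so its value is determined by the original equations.

-1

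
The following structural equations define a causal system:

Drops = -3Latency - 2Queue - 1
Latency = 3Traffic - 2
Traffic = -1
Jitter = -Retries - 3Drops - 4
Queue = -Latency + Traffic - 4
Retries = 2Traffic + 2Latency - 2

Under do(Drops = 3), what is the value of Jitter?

1

Under do(Drops=3), the mechanism Drops = -3Latency - 2Queue - 1 is discarded; Drops is fixed at 3.
Latency = 3Traffic - 2  [with Traffic=-1]  = -5
Retries = 2Traffic + 2Latency - 2  [with Traffic=-1, Latency=-5]  = -14
Jitter = -Retries - 3Drops - 4  [with Retries=-14, Drops=3]  = 1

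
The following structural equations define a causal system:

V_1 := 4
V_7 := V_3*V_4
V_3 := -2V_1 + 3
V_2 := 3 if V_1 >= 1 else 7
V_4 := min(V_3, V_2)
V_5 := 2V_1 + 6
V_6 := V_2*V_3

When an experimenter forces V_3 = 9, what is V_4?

The intervention breaks the incoming arrows to V_3: V_3 := -2V_1 + 3 no longer applies, and V_3 = 9.
V_2 = 3 if V_1 >= 1 else 7  [with V_1=4]  = 3
V_4 = min(V_3, V_2)  [with V_3=9, V_2=3]  = 3

3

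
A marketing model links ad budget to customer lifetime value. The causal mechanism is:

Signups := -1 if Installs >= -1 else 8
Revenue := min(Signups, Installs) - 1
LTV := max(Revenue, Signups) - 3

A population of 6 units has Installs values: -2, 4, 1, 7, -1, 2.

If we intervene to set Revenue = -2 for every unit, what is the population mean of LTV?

The intervention sets Revenue=-2 in all 6 units regardless of Installs. Recomputing LTV per unit gives 5, -4, -4, -4, -4, -4; average -2.5.

-2.5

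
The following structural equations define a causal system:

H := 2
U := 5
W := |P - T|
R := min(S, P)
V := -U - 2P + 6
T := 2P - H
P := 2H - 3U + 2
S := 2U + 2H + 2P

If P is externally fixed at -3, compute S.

The intervention breaks the incoming arrows to P: P := 2H - 3U + 2 no longer applies, and P = -3.
S = 2U + 2H + 2P  [with U=5, H=2, P=-3]  = 8

8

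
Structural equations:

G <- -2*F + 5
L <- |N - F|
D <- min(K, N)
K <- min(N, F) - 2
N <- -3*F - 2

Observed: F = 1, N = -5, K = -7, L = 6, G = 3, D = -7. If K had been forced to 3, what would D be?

The intervention breaks the incoming arrows to K: K <- min(N, F) - 2 no longer applies, and K = 3.
N = -3*F - 2  [with F=1]  = -5
D = min(K, N)  [with K=3, N=-5]  = -5

-5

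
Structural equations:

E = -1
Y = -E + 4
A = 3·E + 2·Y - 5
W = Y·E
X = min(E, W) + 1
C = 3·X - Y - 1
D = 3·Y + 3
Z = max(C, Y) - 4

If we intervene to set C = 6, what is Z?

Intervening sets C = 6 and removes its equation (C = 3·X - Y - 1).
Y = -E + 4  [with E=-1]  = 5
Z = max(C, Y) - 4  [with C=6, Y=5]  = 2

2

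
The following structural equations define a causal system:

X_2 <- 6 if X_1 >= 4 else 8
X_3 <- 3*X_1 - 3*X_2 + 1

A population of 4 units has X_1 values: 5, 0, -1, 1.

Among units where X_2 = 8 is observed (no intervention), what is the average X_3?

Conditioning on X_2=8 selects the 3 unit(s) with X_1 ∈ {0, -1, 1}. Their X_3 values: -23, -26, -20. Mean = -23.

-23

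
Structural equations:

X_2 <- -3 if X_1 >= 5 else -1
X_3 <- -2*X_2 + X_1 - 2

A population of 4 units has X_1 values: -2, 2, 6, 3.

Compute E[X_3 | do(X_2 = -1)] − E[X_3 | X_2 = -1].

Under do(X_2=-1), X_2's equation is replaced by X_2=-1 for every unit. Per-unit X_3: -2, 2, 6, 3. Mean = 2.25.
Observing X_2=-1 restricts to units where X_2's equation naturally yields -1: X_1 ∈ {-2, 2, 3}. In that subpopulation X_3 = -2, 2, 3, mean 1.
Difference = 2.25 − 1 = 1.25.

1.25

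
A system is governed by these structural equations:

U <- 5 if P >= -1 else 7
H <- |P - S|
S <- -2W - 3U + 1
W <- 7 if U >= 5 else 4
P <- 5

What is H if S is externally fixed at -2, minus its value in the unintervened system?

-26

Intervening sets S = -2 and removes its equation (S <- -2W - 3U + 1).
H = |P - S|  [with P=5, S=-2]  = 7
Without intervention: U = 5 if P >= -1 else 7  [with P=5]  = 5; W = 7 if U >= 5 else 4  [with U=5]  = 7; S = -2W - 3U + 1  [with W=7, U=5]  = -28; H = |P - S|  [with P=5, S=-28]  = 33.
Change = 7 − 33 = -26.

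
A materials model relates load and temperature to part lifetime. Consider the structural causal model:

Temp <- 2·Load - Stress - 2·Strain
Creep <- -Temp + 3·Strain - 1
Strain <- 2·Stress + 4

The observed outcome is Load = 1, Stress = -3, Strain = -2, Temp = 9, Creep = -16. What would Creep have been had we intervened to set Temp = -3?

Intervening sets Temp = -3 and removes its equation (Temp <- 2·Load - Stress - 2·Strain).
Strain = 2·Stress + 4  [with Stress=-3]  = -2
Creep = -Temp + 3·Strain - 1  [with Temp=-3, Strain=-2]  = -4

-4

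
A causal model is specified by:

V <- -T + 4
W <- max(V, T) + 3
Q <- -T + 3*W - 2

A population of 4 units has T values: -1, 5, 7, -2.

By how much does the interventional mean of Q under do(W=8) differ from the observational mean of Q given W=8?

-0.25

Every unit gets W=8 under the intervention. Q values become 23, 17, 15, 24; E[Q|do(W=8)] = 19.75.
Conditioning on W=8 selects the 2 unit(s) with T ∈ {-1, 5}. Their Q values: 23, 17. Mean = 20.
Difference = 19.75 − 20 = -0.25.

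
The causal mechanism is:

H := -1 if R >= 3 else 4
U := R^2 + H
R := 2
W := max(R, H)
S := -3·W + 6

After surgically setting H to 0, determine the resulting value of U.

Under do(H=0), the mechanism H := -1 if R >= 3 else 4 is discarded; H is fixed at 0.
U = R^2 + H  [with R=2, H=0]  = 4

4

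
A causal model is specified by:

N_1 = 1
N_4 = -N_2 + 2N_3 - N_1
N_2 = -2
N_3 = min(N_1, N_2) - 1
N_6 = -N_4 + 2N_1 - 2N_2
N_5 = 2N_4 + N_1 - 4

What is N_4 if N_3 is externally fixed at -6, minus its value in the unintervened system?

-6

The intervention breaks the incoming arrows to N_3: N_3 = min(N_1, N_2) - 1 no longer applies, and N_3 = -6.
N_4 = -N_2 + 2N_3 - N_1  [with N_2=-2, N_3=-6, N_1=1]  = -11
Without intervention: N_3 = min(N_1, N_2) - 1  [with N_1=1, N_2=-2]  = -3; N_4 = -N_2 + 2N_3 - N_1  [with N_2=-2, N_3=-3, N_1=1]  = -5.
Change = -11 − (-5) = -6.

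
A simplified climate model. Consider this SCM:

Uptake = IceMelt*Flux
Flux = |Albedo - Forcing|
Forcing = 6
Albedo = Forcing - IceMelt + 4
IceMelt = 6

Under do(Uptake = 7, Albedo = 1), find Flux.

5

Under do(Uptake = 7, Albedo = 1), each intervened variable's structural equation is replaced by its fixed value.
Flux = |Albedo - Forcing|  [with Albedo=1, Forcing=6]  = 5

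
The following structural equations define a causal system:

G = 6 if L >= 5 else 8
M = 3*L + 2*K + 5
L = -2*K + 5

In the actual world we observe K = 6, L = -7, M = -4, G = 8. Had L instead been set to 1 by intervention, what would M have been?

The intervention breaks the incoming arrows to L: L = -2*K + 5 no longer applies, and L = 1.
M = 3*L + 2*K + 5  [with L=1, K=6]  = 20

20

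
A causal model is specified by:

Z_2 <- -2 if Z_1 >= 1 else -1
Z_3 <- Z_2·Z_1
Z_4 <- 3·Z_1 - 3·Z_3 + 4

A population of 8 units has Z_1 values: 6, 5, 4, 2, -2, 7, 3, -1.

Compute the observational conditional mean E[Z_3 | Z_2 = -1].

1.5

E[Z_3|Z_2=-1] averages over only the 2 units with Z_2=-1 (Z_1 = -2, -1): Z_3 = 2, 1, mean 1.5.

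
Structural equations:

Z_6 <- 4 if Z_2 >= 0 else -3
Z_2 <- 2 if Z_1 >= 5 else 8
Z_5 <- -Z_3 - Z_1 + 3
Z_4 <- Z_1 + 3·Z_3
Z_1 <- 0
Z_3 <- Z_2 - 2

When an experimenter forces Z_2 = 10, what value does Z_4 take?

24

Under do(Z_2=10), the mechanism Z_2 <- 2 if Z_1 >= 5 else 8 is discarded; Z_2 is fixed at 10.
Z_3 = Z_2 - 2  [with Z_2=10]  = 8
Z_4 = Z_1 + 3·Z_3  [with Z_1=0, Z_3=8]  = 24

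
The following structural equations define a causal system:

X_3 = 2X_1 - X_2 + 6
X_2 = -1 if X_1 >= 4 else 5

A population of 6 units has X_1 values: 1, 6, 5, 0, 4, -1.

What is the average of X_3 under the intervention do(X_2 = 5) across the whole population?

Every unit gets X_2=5 under the intervention. X_3 values become 3, 13, 11, 1, 9, -1; E[X_3|do(X_2=5)] = 6.

6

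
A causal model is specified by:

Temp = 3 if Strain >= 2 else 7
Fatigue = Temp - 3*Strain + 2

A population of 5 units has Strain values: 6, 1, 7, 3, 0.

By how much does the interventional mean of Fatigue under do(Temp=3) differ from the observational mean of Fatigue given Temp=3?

Every unit gets Temp=3 under the intervention. Fatigue values become -13, 2, -16, -4, 5; E[Fatigue|do(Temp=3)] = -5.2.
Conditioning on Temp=3 selects the 3 unit(s) with Strain ∈ {6, 7, 3}. Their Fatigue values: -13, -16, -4. Mean = -11.
Difference = -5.2 − (-11) = 5.8.

5.8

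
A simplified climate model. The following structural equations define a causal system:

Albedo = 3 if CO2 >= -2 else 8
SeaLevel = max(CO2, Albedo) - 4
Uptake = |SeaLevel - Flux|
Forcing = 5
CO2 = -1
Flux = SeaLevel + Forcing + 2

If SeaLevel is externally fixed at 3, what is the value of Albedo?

Under do(SeaLevel=3), the mechanism SeaLevel = max(CO2, Albedo) - 4 is discarded; SeaLevel is fixed at 3.
Since Albedo is not a descendant of the intervened variable, it is unaffected.
Albedo = 3 if CO2 >= -2 else 8  [with CO2=-1]  = 3

3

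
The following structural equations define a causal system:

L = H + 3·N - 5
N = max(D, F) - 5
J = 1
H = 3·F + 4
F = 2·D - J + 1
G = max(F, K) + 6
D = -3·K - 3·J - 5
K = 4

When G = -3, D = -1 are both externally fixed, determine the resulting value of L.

Setting G = -3, D = -1 by intervention discards those variables' equations.
F = 2·D - J + 1  [with D=-1, J=1]  = -2
N = max(D, F) - 5  [with D=-1, F=-2]  = -6
H = 3·F + 4  [with F=-2]  = -2
L = H + 3·N - 5  [with H=-2, N=-6]  = -25

-25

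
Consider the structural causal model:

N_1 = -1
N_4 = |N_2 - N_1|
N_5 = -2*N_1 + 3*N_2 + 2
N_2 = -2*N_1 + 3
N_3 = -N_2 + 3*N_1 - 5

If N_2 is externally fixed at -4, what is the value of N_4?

Under do(N_2=-4), the mechanism N_2 = -2*N_1 + 3 is discarded; N_2 is fixed at -4.
N_4 = |N_2 - N_1|  [with N_2=-4, N_1=-1]  = 3

3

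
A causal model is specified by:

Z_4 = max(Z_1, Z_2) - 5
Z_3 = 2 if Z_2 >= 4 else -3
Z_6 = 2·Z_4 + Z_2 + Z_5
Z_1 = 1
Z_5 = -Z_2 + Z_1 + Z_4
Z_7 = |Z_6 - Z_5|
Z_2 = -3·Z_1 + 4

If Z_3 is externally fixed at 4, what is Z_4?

The intervention breaks the incoming arrows to Z_3: Z_3 = 2 if Z_2 >= 4 else -3 no longer applies, and Z_3 = 4.
Z_4 is not downstream of the intervention, so its value is determined by the original equations.
Z_2 = -3·Z_1 + 4  [with Z_1=1]  = 1
Z_4 = max(Z_1, Z_2) - 5  [with Z_1=1, Z_2=1]  = -4

-4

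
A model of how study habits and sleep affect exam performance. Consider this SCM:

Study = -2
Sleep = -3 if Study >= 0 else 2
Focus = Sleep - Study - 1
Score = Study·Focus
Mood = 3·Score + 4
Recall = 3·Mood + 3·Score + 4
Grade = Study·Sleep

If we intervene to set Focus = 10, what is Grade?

-4

The intervention breaks the incoming arrows to Focus: Focus = Sleep - Study - 1 no longer applies, and Focus = 10.
Grade is not downstream of the intervention, so its value is determined by the original equations.
Sleep = -3 if Study >= 0 else 2  [with Study=-2]  = 2
Grade = Study·Sleep  [with Study=-2, Sleep=2]  = -4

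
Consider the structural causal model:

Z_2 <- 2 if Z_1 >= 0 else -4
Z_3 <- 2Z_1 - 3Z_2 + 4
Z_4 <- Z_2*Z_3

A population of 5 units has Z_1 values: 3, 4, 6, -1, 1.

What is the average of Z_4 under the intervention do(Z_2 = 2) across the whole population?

Under do(Z_2=2), Z_2's equation is replaced by Z_2=2 for every unit. Per-unit Z_4: 8, 12, 20, -8, 0. Mean = 6.4.

6.4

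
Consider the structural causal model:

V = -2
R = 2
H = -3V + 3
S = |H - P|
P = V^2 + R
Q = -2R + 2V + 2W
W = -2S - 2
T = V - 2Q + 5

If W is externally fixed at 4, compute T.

3

Intervening sets W = 4 and removes its equation (W = -2S - 2).
Q = -2R + 2V + 2W  [with R=2, V=-2, W=4]  = 0
T = V - 2Q + 5  [with V=-2, Q=0]  = 3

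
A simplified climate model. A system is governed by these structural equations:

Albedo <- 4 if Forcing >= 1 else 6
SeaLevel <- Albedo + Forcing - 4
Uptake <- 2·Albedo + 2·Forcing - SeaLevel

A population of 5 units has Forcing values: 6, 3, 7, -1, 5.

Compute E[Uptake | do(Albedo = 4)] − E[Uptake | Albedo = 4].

-1.25

do(Albedo=4) breaks Albedo's dependence on Forcing. With Albedo=4 fixed, Uptake across the units is 14, 11, 15, 7, 13, mean 12.
Conditioning on Albedo=4 selects the 4 unit(s) with Forcing ∈ {6, 3, 7, 5}. Their Uptake values: 14, 11, 15, 13. Mean = 13.25.
Difference = 12 − 13.25 = -1.25.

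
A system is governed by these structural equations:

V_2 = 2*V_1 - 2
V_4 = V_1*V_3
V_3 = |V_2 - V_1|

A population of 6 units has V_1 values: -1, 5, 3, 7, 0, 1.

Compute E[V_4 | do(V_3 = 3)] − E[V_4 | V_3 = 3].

1.5

Every unit gets V_3=3 under the intervention. V_4 values become -3, 15, 9, 21, 0, 3; E[V_4|do(V_3=3)] = 7.5.
Conditioning on V_3=3 selects the 2 unit(s) with V_1 ∈ {-1, 5}. Their V_4 values: -3, 15. Mean = 6.
Difference = 7.5 − 6 = 1.5.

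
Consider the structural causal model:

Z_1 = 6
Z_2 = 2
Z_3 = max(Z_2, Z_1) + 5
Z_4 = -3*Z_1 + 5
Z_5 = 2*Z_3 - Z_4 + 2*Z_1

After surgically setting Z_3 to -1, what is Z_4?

-13

The intervention breaks the incoming arrows to Z_3: Z_3 = max(Z_2, Z_1) + 5 no longer applies, and Z_3 = -1.
Z_4 is not downstream of the intervention, so its value is determined by the original equations.
Z_4 = -3*Z_1 + 5  [with Z_1=6]  = -13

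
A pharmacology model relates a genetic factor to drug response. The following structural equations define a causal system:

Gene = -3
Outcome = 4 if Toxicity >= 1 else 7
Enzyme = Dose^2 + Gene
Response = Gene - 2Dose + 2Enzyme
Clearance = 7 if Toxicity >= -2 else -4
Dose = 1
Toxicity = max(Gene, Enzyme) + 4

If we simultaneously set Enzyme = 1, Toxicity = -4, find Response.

-3

The joint intervention fixes Enzyme = 1, Toxicity = -4, removing each variable's own equation.
Response = Gene - 2Dose + 2Enzyme  [with Gene=-3, Dose=1, Enzyme=1]  = -3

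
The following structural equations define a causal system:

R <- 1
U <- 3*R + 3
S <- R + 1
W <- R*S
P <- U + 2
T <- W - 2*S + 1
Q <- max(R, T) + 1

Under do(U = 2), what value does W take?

2

Under do(U=2), the mechanism U <- 3*R + 3 is discarded; U is fixed at 2.
Since W is not a descendant of the intervened variable, it is unaffected.
S = R + 1  [with R=1]  = 2
W = R*S  [with R=1, S=2]  = 2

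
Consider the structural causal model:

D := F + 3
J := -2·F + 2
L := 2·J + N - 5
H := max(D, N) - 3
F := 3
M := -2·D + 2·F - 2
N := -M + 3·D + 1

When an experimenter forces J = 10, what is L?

42

Intervening sets J = 10 and removes its equation (J := -2·F + 2).
D = F + 3  [with F=3]  = 6
M = -2·D + 2·F - 2  [with D=6, F=3]  = -8
N = -M + 3·D + 1  [with M=-8, D=6]  = 27
L = 2·J + N - 5  [with J=10, N=27]  = 42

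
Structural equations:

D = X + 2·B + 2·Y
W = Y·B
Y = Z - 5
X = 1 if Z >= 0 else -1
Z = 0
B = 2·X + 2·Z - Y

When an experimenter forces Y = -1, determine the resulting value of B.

Under do(Y=-1), the mechanism Y = Z - 5 is discarded; Y is fixed at -1.
X = 1 if Z >= 0 else -1  [with Z=0]  = 1
B = 2·X + 2·Z - Y  [with X=1, Z=0, Y=-1]  = 3

3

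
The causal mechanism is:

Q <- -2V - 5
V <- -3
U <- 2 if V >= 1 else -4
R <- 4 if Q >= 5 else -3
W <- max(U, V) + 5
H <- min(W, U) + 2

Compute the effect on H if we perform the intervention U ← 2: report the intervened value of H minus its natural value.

6

The intervention breaks the incoming arrows to U: U <- 2 if V >= 1 else -4 no longer applies, and U = 2.
W = max(U, V) + 5  [with U=2, V=-3]  = 7
H = min(W, U) + 2  [with W=7, U=2]  = 4
Without intervention: U = 2 if V >= 1 else -4  [with V=-3]  = -4; W = max(U, V) + 5  [with U=-4, V=-3]  = 2; H = min(W, U) + 2  [with W=2, U=-4]  = -2.
Change = 4 − (-2) = 6.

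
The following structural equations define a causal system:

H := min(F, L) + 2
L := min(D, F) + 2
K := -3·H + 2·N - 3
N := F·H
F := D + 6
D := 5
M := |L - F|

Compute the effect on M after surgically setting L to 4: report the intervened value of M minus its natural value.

3

The intervention breaks the incoming arrows to L: L := min(D, F) + 2 no longer applies, and L = 4.
F = D + 6  [with D=5]  = 11
M = |L - F|  [with L=4, F=11]  = 7
Without intervention: F = D + 6  [with D=5]  = 11; L = min(D, F) + 2  [with D=5, F=11]  = 7; M = |L - F|  [with L=7, F=11]  = 4.
Change = 7 − 4 = 3.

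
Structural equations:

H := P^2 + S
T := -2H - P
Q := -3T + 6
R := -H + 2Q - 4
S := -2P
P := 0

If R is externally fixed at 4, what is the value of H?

do(R=4) replaces the equation R := -H + 2Q - 4 with the constant R = 4.
H is not downstream of the intervention, so its value is determined by the original equations.
S = -2P  [with P=0]  = 0
H = P^2 + S  [with P=0, S=0]  = 0

0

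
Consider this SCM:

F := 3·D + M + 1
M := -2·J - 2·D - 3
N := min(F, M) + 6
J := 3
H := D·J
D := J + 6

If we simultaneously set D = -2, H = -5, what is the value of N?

-4

Setting D = -2, H = -5 by intervention discards those variables' equations.
M = -2·J - 2·D - 3  [with J=3, D=-2]  = -5
F = 3·D + M + 1  [with D=-2, M=-5]  = -10
N = min(F, M) + 6  [with F=-10, M=-5]  = -4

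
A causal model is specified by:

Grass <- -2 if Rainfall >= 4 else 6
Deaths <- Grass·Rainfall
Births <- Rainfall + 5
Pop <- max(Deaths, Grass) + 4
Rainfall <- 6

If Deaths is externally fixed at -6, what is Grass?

-2

The intervention breaks the incoming arrows to Deaths: Deaths <- Grass·Rainfall no longer applies, and Deaths = -6.
Since Grass is not a descendant of the intervened variable, it is unaffected.
Grass = -2 if Rainfall >= 4 else 6  [with Rainfall=6]  = -2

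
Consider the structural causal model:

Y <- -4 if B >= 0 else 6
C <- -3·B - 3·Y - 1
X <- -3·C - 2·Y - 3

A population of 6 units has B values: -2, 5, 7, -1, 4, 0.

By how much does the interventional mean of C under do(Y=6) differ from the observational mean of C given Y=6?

Every unit gets Y=6 under the intervention. C values become -13, -34, -40, -16, -31, -19; E[C|do(Y=6)] = -25.5.
E[C|Y=6] averages over only the 2 units with Y=6 (B = -2, -1): C = -13, -16, mean -14.5.
Difference = -25.5 − (-14.5) = -11.

-11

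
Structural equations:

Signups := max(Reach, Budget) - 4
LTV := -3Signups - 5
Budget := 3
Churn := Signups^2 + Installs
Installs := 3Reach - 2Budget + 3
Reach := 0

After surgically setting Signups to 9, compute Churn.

78

Intervening sets Signups = 9 and removes its equation (Signups := max(Reach, Budget) - 4).
Installs = 3Reach - 2Budget + 3  [with Reach=0, Budget=3]  = -3
Churn = Signups^2 + Installs  [with Signups=9, Installs=-3]  = 78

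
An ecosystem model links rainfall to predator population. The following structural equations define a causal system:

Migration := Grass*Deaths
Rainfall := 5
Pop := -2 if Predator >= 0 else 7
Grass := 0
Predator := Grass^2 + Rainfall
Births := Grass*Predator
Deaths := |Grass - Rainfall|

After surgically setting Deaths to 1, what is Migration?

The intervention breaks the incoming arrows to Deaths: Deaths := |Grass - Rainfall| no longer applies, and Deaths = 1.
Migration = Grass*Deaths  [with Grass=0, Deaths=1]  = 0

0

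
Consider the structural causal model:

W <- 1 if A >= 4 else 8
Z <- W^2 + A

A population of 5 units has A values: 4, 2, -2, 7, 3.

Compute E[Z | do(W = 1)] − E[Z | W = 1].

The intervention sets W=1 in all 5 units regardless of A. Recomputing Z per unit gives 5, 3, -1, 8, 4; average 3.8.
Conditioning on W=1 selects the 2 unit(s) with A ∈ {4, 7}. Their Z values: 5, 8. Mean = 6.5.
Difference = 3.8 − 6.5 = -2.7.

-2.7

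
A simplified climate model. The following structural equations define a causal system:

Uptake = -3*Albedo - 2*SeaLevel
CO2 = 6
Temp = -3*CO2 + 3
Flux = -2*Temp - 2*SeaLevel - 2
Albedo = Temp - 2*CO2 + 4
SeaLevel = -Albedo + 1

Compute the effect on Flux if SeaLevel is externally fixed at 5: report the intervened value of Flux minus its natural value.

38

Intervening sets SeaLevel = 5 and removes its equation (SeaLevel = -Albedo + 1).
Temp = -3*CO2 + 3  [with CO2=6]  = -15
Flux = -2*Temp - 2*SeaLevel - 2  [with Temp=-15, SeaLevel=5]  = 18
Without intervention: Temp = -3*CO2 + 3  [with CO2=6]  = -15; Albedo = Temp - 2*CO2 + 4  [with Temp=-15, CO2=6]  = -23; SeaLevel = -Albedo + 1  [with Albedo=-23]  = 24; Flux = -2*Temp - 2*SeaLevel - 2  [with Temp=-15, SeaLevel=24]  = -20.
Change = 18 − (-20) = 38.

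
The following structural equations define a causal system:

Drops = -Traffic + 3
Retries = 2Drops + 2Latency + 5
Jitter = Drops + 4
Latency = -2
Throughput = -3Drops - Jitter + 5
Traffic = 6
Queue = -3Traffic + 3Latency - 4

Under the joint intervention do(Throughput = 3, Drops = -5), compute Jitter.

Setting Throughput = 3, Drops = -5 by intervention discards those variables' equations.
Jitter = Drops + 4  [with Drops=-5]  = -1

-1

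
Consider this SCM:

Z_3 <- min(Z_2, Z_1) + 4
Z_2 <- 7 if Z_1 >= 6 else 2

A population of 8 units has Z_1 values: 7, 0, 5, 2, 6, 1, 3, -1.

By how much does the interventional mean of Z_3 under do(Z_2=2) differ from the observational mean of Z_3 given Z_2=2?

0.25

The intervention sets Z_2=2 in all 8 units regardless of Z_1. Recomputing Z_3 per unit gives 6, 4, 6, 6, 6, 5, 6, 3; average 5.25.
Observing Z_2=2 restricts to units where Z_2's equation naturally yields 2: Z_1 ∈ {0, 5, 2, 1, 3, -1}. In that subpopulation Z_3 = 4, 6, 6, 5, 6, 3, mean 5.
Difference = 5.25 − 5 = 0.25.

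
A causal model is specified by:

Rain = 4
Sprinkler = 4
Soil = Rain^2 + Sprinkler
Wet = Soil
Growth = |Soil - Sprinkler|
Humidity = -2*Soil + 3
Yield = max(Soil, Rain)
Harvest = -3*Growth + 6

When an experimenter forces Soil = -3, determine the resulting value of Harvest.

-15

The intervention breaks the incoming arrows to Soil: Soil = Rain^2 + Sprinkler no longer applies, and Soil = -3.
Growth = |Soil - Sprinkler|  [with Soil=-3, Sprinkler=4]  = 7
Harvest = -3*Growth + 6  [with Growth=7]  = -15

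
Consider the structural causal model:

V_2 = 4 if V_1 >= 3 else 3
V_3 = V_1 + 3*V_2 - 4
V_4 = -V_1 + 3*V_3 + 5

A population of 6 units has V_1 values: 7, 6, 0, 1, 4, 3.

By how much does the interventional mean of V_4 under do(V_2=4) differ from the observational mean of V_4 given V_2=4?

-3

The intervention sets V_2=4 in all 6 units regardless of V_1. Recomputing V_4 per unit gives 43, 41, 29, 31, 37, 35; average 36.
Observing V_2=4 restricts to units where V_2's equation naturally yields 4: V_1 ∈ {7, 6, 4, 3}. In that subpopulation V_4 = 43, 41, 37, 35, mean 39.
Difference = 36 − 39 = -3.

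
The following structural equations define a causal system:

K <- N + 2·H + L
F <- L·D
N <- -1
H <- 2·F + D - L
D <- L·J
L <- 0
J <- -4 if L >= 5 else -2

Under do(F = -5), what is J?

do(F=-5) replaces the equation F <- L·D with the constant F = -5.
J is not downstream of the intervention, so its value is determined by the original equations.
J = -4 if L >= 5 else -2  [with L=0]  = -2

-2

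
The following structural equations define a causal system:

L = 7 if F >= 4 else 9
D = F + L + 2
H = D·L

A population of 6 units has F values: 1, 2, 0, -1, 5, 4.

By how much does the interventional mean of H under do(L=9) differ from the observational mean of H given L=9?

12

Under do(L=9), L's equation is replaced by L=9 for every unit. Per-unit H: 108, 117, 99, 90, 144, 135. Mean = 115.5.
Conditioning on L=9 selects the 4 unit(s) with F ∈ {1, 2, 0, -1}. Their H values: 108, 117, 99, 90. Mean = 103.5.
Difference = 115.5 − 103.5 = 12.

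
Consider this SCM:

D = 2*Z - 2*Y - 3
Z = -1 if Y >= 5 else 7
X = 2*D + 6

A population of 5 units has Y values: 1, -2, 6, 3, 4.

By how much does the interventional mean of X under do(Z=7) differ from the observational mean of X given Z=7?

Under do(Z=7), Z's equation is replaced by Z=7 for every unit. Per-unit X: 24, 36, 4, 16, 12. Mean = 18.4.
E[X|Z=7] averages over only the 4 units with Z=7 (Y = 1, -2, 3, 4): X = 24, 36, 16, 12, mean 22.
Difference = 18.4 − 22 = -3.6.

-3.6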